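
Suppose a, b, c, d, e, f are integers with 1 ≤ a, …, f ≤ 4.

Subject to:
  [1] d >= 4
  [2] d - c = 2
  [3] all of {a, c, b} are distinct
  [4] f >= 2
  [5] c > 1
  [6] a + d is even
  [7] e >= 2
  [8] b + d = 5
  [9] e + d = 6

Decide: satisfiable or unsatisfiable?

Satisfiable

Try a = 4, b = 1, c = 2, d = 4, e = 2, f = 3.
Check constraint 2: d - c = 2; constraint 8: b + d = 5; constraint 9: e + d = 6. The remaining constraints are straightforward to verify.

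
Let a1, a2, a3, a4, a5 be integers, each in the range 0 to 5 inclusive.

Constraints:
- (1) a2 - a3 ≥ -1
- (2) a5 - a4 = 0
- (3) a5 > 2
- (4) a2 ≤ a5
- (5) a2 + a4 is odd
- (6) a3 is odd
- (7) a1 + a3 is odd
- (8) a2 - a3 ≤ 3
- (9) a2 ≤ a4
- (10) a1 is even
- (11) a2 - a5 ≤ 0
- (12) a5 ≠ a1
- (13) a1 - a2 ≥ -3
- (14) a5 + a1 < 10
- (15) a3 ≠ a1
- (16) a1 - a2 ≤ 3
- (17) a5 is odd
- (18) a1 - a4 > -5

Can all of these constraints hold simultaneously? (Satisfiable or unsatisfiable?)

Satisfiable

Try a1 = 2, a2 = 2, a3 = 1, a4 = 5, a5 = 5.
Check constraint 1: a2 - a3 = 1; constraint 2: a5 - a4 = 0. The remaining constraints are straightforward to verify.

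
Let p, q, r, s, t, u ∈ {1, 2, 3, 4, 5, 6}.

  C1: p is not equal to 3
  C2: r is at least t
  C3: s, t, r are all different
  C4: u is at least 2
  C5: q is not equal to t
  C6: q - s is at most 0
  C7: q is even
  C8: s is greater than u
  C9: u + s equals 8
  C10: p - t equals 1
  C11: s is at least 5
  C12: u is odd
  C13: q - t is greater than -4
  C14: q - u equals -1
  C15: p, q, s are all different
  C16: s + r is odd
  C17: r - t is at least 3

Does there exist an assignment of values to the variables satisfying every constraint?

Take p = 4, q = 2, r = 6, s = 5, t = 3, u = 3. Then constraint 6: q - s = -3; constraint 9: u + s = 8; constraint 10: p - t = 1, and every other listed constraint is also met.

Satisfiable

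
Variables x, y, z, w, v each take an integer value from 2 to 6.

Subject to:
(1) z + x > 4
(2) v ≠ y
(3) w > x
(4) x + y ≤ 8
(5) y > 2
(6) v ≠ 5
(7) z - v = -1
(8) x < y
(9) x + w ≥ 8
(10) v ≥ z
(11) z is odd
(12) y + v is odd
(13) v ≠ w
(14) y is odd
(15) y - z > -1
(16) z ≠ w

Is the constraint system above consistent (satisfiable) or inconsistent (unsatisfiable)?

Take x = 3, y = 5, z = 3, w = 6, v = 4. Then constraint 1: z + x = 6; constraint 4: x + y = 8; constraint 7: z - v = -1, and every other listed constraint is also met.

Satisfiable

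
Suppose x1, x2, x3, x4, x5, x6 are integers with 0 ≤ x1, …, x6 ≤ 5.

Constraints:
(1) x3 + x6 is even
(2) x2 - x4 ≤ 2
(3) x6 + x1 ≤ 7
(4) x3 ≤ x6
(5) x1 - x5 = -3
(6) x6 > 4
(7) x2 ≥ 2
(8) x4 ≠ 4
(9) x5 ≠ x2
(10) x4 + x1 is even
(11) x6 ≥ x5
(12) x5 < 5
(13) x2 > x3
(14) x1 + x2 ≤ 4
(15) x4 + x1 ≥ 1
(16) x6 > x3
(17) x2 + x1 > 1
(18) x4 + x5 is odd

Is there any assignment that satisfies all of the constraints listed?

Satisfiable

Try x1 = 0, x2 = 4, x3 = 3, x4 = 2, x5 = 3, x6 = 5.
Check constraint 2: x2 - x4 = 2; constraint 3: x6 + x1 = 5; constraint 5: x1 - x5 = -3. The remaining constraints are straightforward to verify.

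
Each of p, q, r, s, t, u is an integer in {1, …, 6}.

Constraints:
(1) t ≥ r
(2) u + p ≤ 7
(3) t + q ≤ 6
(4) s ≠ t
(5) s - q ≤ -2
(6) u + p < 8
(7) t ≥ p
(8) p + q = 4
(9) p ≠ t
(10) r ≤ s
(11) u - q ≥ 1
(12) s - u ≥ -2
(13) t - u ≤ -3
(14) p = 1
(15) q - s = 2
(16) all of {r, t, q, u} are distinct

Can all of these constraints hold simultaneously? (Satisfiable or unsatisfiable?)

Unsatisfiable

Constraints 5, 11, and 12 give u − q ≥ 1, q − s ≥ 2, s − u ≥ -2.
Adding all 3 inequalities: the left sides telescope to 0, and the right sides sum to 1 + 2 + (-2) = 1. So 0 ≥ 1, which is false.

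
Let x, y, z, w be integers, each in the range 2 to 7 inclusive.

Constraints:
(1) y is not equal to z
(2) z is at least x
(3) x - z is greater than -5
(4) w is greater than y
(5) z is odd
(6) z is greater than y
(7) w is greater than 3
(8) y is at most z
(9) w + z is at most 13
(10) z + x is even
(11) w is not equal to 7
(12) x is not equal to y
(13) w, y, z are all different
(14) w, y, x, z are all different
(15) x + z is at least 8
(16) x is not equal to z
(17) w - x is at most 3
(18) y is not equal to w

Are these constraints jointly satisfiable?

Setting (x, y, z, w) = (3, 5, 7, 6) satisfies everything: constraint 3: x - z = -4; constraint 9: w + z = 13, and the others follow.

Satisfiable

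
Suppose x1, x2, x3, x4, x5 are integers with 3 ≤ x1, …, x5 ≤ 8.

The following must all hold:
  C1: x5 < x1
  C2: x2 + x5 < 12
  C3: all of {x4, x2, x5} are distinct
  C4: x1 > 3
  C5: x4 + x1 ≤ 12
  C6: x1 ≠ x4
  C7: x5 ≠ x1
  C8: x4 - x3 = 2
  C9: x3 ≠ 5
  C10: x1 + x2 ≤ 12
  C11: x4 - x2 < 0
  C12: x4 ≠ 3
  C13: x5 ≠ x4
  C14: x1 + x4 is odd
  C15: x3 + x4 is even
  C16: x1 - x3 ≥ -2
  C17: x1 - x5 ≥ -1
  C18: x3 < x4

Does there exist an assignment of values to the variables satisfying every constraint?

Satisfiable

One satisfying assignment is x1 = 4, x2 = 8, x3 = 3, x4 = 5, x5 = 3.
For the less obvious constraints — constraint 2: x2 + x5 = 11; constraint 5: x4 + x1 = 9; constraint 8: x4 - x3 = 2 — and the others hold by inspection.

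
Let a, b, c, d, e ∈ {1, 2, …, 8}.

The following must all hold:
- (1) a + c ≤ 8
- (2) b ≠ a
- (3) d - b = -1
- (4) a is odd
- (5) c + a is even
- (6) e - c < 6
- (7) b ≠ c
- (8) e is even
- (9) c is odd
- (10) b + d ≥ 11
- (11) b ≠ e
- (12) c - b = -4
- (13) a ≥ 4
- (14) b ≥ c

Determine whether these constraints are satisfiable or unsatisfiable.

Try a = 5, b = 7, c = 3, d = 6, e = 8.
Check constraint 1: a + c = 8; constraint 3: d - b = -1. The remaining constraints are straightforward to verify.

Satisfiable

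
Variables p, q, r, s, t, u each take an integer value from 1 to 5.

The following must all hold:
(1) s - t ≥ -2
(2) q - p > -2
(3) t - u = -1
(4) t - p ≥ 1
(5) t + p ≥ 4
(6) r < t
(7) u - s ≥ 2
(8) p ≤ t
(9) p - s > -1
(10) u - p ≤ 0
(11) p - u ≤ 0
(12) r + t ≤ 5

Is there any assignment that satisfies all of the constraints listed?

Unsatisfiable

Constraints 1, 4, 7, and 10 give s − t ≥ -2, t − p ≥ 1, p − u ≥ 0, u − s ≥ 2.
Adding all 4 inequalities: the left sides telescope to 0, and the right sides sum to (-2) + 1 + 0 + 2 = 1. So 0 ≥ 1, which is false.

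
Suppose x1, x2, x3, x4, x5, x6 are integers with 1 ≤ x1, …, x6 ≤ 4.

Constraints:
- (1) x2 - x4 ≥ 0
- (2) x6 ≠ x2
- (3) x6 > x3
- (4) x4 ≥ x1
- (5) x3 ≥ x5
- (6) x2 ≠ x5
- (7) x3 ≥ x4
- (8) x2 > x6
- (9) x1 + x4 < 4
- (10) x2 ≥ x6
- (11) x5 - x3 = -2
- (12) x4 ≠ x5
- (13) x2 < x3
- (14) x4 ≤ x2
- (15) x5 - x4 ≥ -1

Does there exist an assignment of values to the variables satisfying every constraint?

Unsatisfiable

Constraints 3, 8, and 13 give x3 < x6, x6 < x2, x2 < x3. Chaining: x3 < x6 < x2 < x3, which forces x3 < x3 — impossible.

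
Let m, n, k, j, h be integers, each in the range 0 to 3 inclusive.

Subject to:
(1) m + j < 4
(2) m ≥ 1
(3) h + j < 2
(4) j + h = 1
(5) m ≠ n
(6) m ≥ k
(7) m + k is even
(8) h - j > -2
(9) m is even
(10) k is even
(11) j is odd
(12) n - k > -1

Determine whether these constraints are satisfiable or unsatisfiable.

Take m = 2, n = 1, k = 0, j = 1, h = 0. Then constraint 1: m + j = 3; constraint 3: h + j = 1, and every other listed constraint is also met.

Satisfiable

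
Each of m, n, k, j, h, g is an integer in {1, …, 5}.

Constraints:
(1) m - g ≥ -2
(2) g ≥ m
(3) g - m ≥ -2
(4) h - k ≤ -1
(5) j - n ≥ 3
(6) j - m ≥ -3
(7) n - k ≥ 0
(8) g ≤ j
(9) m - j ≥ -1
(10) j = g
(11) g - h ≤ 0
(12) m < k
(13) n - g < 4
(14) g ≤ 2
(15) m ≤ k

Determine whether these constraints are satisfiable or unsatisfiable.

Unsatisfiable

Constraints 3, 4, 5, 7, 9, and 11 give m − j ≥ -1, j − n ≥ 3, n − k ≥ 0, k − h ≥ 1, h − g ≥ 0, g − m ≥ -2.
Adding all 6 inequalities: the left sides telescope to 0, and the right sides sum to (-1) + 3 + 0 + 1 + 0 + (-2) = 1. So 0 ≥ 1, which is false.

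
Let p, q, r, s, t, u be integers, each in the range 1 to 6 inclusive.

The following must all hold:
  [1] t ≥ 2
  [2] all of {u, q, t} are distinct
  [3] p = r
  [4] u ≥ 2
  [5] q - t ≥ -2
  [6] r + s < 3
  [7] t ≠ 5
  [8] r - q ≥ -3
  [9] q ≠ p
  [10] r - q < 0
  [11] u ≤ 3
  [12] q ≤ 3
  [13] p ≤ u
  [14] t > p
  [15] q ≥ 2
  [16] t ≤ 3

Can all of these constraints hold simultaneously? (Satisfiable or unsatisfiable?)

Unsatisfiable

Constraints 1, 4, 11, 12, 15, and 16 confine each of u, q, t to the 2 values {2, 3}.
Constraint 2 requires all 3 of them to be distinct, but only 2 values are available — impossible by the pigeonhole principle.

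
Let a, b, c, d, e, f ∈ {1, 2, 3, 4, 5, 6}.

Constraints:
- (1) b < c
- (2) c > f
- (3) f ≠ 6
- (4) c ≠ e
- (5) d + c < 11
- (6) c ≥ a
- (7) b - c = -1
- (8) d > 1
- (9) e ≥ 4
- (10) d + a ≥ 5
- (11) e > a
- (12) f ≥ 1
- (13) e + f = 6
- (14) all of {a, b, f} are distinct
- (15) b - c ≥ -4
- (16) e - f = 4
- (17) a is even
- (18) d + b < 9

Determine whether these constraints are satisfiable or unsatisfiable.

Satisfiable

One satisfying assignment is a = 4, b = 5, c = 6, d = 2, e = 5, f = 1.
For the less obvious constraints — constraint 5: d + c = 8; constraint 7: b - c = -1; constraint 10: d + a = 6 — and the others hold by inspection.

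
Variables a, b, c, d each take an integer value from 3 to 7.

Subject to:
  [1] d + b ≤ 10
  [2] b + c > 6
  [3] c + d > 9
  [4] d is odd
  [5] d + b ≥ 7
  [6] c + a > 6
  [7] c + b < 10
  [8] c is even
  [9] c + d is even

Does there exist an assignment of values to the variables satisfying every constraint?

Constraint 8 makes c even and constraint 4 makes d odd, so c + d must be odd. Constraint 9 says c + d is even — contradiction.

Unsatisfiable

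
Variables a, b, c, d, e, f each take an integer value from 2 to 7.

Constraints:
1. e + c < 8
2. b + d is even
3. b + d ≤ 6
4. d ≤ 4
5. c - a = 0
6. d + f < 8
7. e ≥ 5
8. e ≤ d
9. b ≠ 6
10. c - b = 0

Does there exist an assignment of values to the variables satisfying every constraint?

Unsatisfiable

From constraints 7 and 8: d ≥ e and e ≥ 5, so d ≥ 5. From constraint 4: d ≤ 4. But 4 < 5, so no value of d works.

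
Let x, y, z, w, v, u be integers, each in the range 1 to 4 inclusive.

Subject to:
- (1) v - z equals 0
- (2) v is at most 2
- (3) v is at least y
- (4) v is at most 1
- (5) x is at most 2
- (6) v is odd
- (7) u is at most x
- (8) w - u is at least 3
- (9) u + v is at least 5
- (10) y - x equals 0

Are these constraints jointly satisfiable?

From constraints 5 and 7: u ≤ x ≤ 2. From constraint 4: v ≤ 1. Hence u + v ≤ 3. But constraint 9 requires u + v ≥ 5, and 5 > 3. Contradiction.

Unsatisfiable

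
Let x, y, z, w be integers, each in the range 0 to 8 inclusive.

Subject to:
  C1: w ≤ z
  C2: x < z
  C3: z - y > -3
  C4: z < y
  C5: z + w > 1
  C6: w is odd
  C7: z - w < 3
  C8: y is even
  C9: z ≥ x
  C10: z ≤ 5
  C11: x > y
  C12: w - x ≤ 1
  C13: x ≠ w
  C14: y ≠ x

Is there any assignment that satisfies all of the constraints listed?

Constraints 2, 4, and 11 give x < z, z < y, y < x. Chaining: x < z < y < x, which forces x < x — impossible.

Unsatisfiable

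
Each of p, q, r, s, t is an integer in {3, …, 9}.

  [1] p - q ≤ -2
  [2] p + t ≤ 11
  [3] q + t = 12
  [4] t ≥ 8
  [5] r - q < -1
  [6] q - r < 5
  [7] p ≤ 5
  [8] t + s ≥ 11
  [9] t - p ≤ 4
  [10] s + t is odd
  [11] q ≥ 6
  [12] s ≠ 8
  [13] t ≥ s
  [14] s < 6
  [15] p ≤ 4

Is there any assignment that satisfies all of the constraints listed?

From constraint 11: q ≥ 6. From constraint 4: t ≥ 8. Hence q + t ≥ 14. But constraint 3 requires q + t = 12, and 12 < 14. Contradiction.

Unsatisfiable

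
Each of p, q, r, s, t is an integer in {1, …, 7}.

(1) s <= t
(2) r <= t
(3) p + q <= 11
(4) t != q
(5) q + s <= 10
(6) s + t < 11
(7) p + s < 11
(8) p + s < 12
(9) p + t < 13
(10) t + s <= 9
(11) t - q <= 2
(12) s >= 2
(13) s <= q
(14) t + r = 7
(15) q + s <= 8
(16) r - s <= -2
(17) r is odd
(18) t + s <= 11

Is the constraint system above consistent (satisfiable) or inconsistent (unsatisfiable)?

Satisfiable

Try p = 6, q = 4, r = 1, s = 3, t = 6.
Check constraint 3: p + q = 10; constraint 5: q + s = 7; constraint 6: s + t = 9. The remaining constraints are straightforward to verify.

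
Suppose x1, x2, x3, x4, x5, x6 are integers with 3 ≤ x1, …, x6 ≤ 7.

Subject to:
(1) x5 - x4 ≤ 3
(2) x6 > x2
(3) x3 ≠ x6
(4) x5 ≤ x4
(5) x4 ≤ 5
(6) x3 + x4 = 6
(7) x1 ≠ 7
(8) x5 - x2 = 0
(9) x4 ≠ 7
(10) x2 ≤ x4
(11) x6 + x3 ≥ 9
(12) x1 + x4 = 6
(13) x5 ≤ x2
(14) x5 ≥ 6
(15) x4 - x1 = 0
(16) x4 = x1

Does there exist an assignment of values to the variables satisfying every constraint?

From constraints 13 and 14: x2 ≥ x5 and x5 ≥ 6, so x2 ≥ 6. From constraints 5 and 10: x2 ≤ x4 and x4 ≤ 5, so x2 ≤ 5. But 5 < 6, so no value of x2 works.

Unsatisfiable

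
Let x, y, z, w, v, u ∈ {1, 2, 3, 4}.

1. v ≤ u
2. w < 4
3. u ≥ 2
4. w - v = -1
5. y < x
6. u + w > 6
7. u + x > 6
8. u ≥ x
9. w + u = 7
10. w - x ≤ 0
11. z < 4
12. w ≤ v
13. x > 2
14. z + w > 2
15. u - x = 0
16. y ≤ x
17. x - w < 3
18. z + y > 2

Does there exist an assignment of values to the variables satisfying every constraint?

Take x = 4, y = 3, z = 2, w = 3, v = 4, u = 4. Then constraint 4: w - v = -1; constraint 6: u + w = 7; constraint 7: u + x = 8, and every other listed constraint is also met.

Satisfiable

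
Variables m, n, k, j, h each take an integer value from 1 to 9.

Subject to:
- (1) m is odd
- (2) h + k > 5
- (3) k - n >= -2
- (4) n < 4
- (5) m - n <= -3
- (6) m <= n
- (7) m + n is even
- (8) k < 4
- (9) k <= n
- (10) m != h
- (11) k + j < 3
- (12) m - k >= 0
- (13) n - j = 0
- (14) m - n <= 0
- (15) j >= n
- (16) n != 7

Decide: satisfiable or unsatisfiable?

Unsatisfiable

Constraints 3, 5, and 12 give n − m ≥ 3, m − k ≥ 0, k − n ≥ -2.
Adding all 3 inequalities: the left sides telescope to 0, and the right sides sum to 3 + 0 + (-2) = 1. So 0 ≥ 1, which is false.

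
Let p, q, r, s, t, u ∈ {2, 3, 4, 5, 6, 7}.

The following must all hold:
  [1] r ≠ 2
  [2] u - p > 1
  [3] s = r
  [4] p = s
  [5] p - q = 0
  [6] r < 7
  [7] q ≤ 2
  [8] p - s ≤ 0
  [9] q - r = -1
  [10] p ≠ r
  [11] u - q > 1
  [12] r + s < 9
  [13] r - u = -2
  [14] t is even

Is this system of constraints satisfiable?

From constraints 3 and 4, p = s = r, so p = r. But constraint 10 says p ≠ r. Contradiction.

Unsatisfiable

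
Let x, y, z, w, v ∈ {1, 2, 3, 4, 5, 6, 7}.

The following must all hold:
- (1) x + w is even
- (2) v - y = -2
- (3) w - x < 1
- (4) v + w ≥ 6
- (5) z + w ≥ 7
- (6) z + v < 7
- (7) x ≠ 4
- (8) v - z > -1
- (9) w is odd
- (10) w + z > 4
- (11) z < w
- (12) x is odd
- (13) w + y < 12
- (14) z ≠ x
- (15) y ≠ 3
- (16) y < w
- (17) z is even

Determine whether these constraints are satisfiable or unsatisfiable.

The assignment x = 5, y = 4, z = 2, w = 5, v = 2 works:
  constraint 2 holds since v - y = -2.
  constraint 3 holds since w - x = 0.
The rest check out directly.

Satisfiable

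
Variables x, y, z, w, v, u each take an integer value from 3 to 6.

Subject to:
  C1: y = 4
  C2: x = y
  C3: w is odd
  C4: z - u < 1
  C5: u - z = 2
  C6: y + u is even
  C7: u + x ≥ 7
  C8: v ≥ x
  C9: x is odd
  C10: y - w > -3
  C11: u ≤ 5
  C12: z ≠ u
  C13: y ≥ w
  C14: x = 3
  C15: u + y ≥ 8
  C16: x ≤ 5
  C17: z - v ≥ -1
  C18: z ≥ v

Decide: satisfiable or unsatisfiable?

Unsatisfiable

Constraint 14 fixes x = 3 and constraint 1 fixes y = 4, but constraint 2 requires x = y. Since 3 ≠ 4, contradiction.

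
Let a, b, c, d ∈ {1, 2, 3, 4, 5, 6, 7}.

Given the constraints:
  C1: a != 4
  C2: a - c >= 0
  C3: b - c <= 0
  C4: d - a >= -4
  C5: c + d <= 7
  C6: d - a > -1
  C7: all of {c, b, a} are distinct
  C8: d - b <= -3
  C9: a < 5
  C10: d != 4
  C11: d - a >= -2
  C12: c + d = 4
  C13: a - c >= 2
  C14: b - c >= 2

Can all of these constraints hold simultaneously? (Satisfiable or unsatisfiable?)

Constraints 3, 4, 8, and 13 give b − d ≥ 3, d − a ≥ -4, a − c ≥ 2, c − b ≥ 0.
Adding all 4 inequalities: the left sides telescope to 0, and the right sides sum to 3 + (-4) + 2 + 0 = 1. So 0 ≥ 1, which is false.

Unsatisfiable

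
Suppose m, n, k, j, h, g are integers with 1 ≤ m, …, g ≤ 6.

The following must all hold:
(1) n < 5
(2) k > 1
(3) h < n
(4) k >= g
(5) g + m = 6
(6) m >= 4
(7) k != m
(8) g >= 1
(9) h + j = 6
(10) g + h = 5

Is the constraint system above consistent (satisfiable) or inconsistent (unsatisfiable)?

Satisfiable

Try m = 4, n = 4, k = 6, j = 3, h = 3, g = 2.
Check constraint 5: g + m = 6; constraint 9: h + j = 6; constraint 10: g + h = 5. The remaining constraints are straightforward to verify.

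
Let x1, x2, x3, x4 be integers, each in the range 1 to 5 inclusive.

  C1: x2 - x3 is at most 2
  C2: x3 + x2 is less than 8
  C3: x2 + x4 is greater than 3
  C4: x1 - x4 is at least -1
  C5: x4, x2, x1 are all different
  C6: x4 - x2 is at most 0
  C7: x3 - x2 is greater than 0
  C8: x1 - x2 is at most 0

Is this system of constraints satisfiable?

Satisfiable

One satisfying assignment is x1 = 1, x2 = 3, x3 = 4, x4 = 2.
For the less obvious constraints — constraint 1: x2 - x3 = -1; constraint 2: x3 + x2 = 7 — and the others hold by inspection.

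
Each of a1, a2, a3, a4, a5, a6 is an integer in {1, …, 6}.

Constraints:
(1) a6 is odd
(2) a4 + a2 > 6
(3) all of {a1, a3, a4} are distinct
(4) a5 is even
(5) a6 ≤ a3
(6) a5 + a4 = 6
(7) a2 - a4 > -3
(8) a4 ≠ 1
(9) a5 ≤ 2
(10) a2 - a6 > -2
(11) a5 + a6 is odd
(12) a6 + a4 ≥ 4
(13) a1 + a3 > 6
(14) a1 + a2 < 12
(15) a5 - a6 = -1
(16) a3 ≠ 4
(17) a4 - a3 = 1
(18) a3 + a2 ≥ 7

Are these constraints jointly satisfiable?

Take a1 = 5, a2 = 4, a3 = 3, a4 = 4, a5 = 2, a6 = 3. Then constraint 2: a4 + a2 = 8; constraint 6: a5 + a4 = 6, and every other listed constraint is also met.

Satisfiable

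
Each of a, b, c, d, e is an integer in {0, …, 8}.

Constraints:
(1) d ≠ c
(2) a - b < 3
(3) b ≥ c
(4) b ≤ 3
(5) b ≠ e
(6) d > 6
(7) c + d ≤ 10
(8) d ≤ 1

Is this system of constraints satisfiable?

From constraint 6: d ≥ 7. From constraint 8: d ≤ 1. But 1 < 7, so no value of d works.

Unsatisfiable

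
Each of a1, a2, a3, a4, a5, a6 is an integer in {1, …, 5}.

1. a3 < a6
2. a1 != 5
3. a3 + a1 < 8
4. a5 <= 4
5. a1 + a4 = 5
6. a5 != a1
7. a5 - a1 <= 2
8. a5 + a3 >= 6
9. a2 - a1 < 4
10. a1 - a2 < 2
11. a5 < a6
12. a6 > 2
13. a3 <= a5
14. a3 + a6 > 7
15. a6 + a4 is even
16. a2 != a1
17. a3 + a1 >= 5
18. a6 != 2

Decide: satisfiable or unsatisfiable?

Setting (a1, a2, a3, a4, a5, a6) = (4, 5, 3, 1, 3, 5) satisfies everything: constraint 3: a3 + a1 = 7; constraint 5: a1 + a4 = 5, and the others follow.

Satisfiable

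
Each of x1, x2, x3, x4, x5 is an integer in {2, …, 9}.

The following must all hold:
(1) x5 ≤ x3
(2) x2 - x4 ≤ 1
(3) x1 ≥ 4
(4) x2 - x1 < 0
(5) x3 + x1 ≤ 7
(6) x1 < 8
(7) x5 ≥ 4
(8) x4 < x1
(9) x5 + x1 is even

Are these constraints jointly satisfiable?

Unsatisfiable

From constraints 1 and 7: x3 ≥ x5 ≥ 4. From constraint 3: x1 ≥ 4. Hence x3 + x1 ≥ 8. But constraint 5 requires x3 + x1 ≤ 7, and 7 < 8. Contradiction.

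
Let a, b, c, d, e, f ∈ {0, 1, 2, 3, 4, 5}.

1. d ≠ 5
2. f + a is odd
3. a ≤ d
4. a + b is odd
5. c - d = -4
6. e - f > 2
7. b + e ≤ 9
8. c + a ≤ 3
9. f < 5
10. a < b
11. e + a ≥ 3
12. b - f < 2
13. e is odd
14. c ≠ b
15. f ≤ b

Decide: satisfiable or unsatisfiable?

Try a = 1, b = 2, c = 0, d = 4, e = 5, f = 2.
Check constraint 5: c - d = -4; constraint 6: e - f = 3. The remaining constraints are straightforward to verify.

Satisfiable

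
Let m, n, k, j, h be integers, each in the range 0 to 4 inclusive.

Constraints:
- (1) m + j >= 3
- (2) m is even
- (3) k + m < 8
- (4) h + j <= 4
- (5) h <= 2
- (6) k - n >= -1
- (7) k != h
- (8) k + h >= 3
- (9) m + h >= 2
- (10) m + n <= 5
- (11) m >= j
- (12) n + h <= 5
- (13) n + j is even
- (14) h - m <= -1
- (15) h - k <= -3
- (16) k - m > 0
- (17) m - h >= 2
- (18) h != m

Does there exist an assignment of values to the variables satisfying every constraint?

Satisfiable

Setting (m, n, k, j, h) = (2, 2, 4, 2, 0) satisfies everything: constraint 1: m + j = 4; constraint 3: k + m = 6; constraint 4: h + j = 2, and the others follow.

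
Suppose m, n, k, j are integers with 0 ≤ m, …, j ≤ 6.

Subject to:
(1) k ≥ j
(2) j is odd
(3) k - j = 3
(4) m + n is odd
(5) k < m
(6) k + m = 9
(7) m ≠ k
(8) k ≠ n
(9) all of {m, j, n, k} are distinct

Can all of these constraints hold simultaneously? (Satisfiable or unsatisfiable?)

Satisfiable

One satisfying assignment is m = 5, n = 6, k = 4, j = 1.
For the less obvious constraints — constraint 3: k - j = 3; constraint 6: k + m = 9; constraint 9: values 5, 1, 6, 4 are distinct — and the others hold by inspection.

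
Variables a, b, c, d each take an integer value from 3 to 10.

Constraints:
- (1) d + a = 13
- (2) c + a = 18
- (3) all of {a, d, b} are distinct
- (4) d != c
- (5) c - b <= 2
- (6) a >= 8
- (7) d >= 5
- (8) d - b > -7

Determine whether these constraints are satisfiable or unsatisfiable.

Take a = 8, b = 9, c = 10, d = 5. Then constraint 1: d + a = 13; constraint 2: c + a = 18, and every other listed constraint is also met.

Satisfiable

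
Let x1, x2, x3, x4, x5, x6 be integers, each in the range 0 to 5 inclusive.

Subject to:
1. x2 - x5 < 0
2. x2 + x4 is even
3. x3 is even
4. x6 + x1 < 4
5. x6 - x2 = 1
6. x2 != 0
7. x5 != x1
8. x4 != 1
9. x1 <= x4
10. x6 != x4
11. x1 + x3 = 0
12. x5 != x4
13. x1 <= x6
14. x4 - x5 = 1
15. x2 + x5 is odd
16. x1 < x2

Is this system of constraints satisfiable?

The assignment x1 = 0, x2 = 1, x3 = 0, x4 = 3, x5 = 2, x6 = 2 works:
  constraint 1 holds since x2 - x5 = -1.
  constraint 4 holds since x6 + x1 = 2.
  constraint 5 holds since x6 - x2 = 1.
The rest check out directly.

Satisfiable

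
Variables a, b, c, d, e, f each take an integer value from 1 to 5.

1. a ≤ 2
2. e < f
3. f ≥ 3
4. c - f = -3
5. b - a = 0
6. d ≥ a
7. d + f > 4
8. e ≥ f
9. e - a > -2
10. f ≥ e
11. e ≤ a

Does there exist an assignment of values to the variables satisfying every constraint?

Unsatisfiable

From constraints 3 and 8: e ≥ f and f ≥ 3, so e ≥ 3. From constraints 1 and 11: e ≤ a and a ≤ 2, so e ≤ 2. But 2 < 3, so no value of e works.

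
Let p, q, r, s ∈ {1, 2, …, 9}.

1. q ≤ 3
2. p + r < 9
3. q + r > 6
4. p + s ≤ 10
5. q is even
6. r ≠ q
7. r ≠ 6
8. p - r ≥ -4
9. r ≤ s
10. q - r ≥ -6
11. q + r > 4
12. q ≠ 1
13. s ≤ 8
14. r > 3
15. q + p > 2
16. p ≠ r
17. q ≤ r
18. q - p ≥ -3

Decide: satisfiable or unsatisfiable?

One satisfying assignment is p = 2, q = 2, r = 5, s = 7.
For the less obvious constraints — constraint 2: p + r = 7; constraint 3: q + r = 7 — and the others hold by inspection.

Satisfiable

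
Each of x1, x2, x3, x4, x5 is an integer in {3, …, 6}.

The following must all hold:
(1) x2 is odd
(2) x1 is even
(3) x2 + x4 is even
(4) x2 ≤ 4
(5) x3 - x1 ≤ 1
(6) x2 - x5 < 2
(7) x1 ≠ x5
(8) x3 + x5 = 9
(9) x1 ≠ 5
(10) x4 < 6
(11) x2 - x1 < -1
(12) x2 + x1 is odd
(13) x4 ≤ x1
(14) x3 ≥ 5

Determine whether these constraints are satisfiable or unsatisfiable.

The assignment x1 = 6, x2 = 3, x3 = 6, x4 = 3, x5 = 3 works:
  constraint 5 holds since x3 - x1 = 0.
  constraint 6 holds since x2 - x5 = 0.
  constraint 8 holds since x3 + x5 = 9.
The rest check out directly.

Satisfiable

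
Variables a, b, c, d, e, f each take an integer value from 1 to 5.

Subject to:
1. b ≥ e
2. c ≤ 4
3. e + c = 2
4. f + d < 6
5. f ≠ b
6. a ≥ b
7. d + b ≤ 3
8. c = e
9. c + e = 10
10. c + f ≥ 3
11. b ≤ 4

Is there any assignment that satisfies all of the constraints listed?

Unsatisfiable

From constraint 2: c ≤ 4. From constraints 1 and 11: e ≤ b ≤ 4. Hence c + e ≤ 8. But constraint 9 requires c + e = 10, and 10 > 8. Contradiction.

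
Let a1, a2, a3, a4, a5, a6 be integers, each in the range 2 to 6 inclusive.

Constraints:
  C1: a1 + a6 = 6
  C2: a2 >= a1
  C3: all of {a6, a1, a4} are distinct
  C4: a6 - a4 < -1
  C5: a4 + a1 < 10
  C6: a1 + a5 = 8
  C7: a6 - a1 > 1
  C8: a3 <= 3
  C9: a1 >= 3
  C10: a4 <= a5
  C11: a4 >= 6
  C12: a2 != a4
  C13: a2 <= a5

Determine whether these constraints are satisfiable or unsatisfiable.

From constraint 9: a1 ≥ 3. From constraints 10 and 11: a5 ≥ a4 ≥ 6. Hence a1 + a5 ≥ 9. But constraint 6 requires a1 + a5 = 8, and 8 < 9. Contradiction.

Unsatisfiable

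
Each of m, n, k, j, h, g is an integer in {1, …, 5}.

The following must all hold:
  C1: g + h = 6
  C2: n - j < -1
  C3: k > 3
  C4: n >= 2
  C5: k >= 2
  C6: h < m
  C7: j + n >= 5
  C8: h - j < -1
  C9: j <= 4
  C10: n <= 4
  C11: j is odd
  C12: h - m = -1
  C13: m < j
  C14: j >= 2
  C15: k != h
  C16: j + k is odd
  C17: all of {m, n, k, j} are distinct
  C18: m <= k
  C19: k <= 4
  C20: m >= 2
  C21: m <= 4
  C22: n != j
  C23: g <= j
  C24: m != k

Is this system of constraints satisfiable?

Unsatisfiable

Constraints 4, 5, 9, 10, 14, 19, 20, and 21 confine each of m, n, k, j to the 3 values {2, …, 4}.
Constraint 17 requires all 4 of them to be distinct, but only 3 values are available — impossible by the pigeonhole principle.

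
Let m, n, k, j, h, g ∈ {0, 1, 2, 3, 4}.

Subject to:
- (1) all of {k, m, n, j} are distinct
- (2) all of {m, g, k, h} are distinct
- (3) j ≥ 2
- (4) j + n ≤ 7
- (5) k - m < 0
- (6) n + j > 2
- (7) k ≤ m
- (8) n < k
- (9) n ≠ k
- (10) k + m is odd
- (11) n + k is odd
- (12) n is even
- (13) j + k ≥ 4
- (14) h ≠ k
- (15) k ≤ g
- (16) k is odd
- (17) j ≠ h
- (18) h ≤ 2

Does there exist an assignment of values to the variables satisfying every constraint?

The assignment m = 2, n = 0, k = 1, j = 4, h = 0, g = 4 works:
  constraint 4 holds since j + n = 4.
  constraint 5 holds since k - m = -1.
The rest check out directly.

Satisfiable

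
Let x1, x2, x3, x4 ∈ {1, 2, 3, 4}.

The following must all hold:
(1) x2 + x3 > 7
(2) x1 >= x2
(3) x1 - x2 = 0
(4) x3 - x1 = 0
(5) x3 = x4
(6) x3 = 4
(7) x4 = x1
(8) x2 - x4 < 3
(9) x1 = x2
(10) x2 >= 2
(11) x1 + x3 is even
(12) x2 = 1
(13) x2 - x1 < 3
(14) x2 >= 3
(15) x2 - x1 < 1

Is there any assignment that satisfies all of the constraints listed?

Constraint 6 fixes x3 = 4 and constraint 12 fixes x2 = 1. Constraints 5, 7, and 9 give x3 = x4 = x1 = x2, so x3 = x2. But 4 ≠ 1 — contradiction.

Unsatisfiable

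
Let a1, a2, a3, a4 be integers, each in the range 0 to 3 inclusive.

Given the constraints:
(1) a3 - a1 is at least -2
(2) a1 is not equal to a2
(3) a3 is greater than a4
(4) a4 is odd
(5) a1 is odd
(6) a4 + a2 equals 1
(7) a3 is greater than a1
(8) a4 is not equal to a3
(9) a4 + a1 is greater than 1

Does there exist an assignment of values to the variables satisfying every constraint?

Satisfiable

Take a1 = 1, a2 = 0, a3 = 2, a4 = 1. Then constraint 1: a3 - a1 = 1; constraint 6: a4 + a2 = 1; constraint 9: a4 + a1 = 2, and every other listed constraint is also met.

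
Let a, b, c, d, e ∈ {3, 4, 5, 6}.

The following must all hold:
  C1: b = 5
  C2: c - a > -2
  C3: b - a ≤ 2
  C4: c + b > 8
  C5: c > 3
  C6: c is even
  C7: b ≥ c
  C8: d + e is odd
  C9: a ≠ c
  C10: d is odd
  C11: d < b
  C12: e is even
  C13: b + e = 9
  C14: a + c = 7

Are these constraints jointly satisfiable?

Satisfiable

Take a = 3, b = 5, c = 4, d = 3, e = 4. Then constraint 2: c - a = 1; constraint 3: b - a = 2, and every other listed constraint is also met.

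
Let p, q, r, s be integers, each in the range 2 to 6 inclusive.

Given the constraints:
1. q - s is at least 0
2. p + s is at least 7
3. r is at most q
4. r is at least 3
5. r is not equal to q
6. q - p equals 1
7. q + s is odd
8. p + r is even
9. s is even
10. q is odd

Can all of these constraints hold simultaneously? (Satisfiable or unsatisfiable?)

Setting (p, q, r, s) = (4, 5, 4, 4) satisfies everything: constraint 1: q - s = 1; constraint 2: p + s = 8; constraint 6: q - p = 1, and the others follow.

Satisfiable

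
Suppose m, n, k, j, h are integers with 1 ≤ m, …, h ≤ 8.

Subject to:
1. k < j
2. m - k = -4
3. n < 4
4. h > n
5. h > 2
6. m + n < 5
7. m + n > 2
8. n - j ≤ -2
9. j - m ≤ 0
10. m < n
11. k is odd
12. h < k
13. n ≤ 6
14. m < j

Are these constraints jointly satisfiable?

Constraints 1, 4, 9, 10, and 12 give h < k, k < j, j ≤ m, m < n, n < h. Chaining: h < k < j ≤ m < n < h, which forces h < h — impossible.

Unsatisfiable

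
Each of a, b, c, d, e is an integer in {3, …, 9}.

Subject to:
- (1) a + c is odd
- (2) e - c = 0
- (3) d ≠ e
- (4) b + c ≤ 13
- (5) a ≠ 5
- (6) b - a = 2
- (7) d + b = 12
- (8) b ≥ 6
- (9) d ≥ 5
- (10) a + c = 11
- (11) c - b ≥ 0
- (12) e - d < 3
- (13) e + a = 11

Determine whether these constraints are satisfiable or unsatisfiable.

Take a = 4, b = 6, c = 7, d = 6, e = 7. Then constraint 2: e - c = 0; constraint 4: b + c = 13; constraint 6: b - a = 2, and every other listed constraint is also met.

Satisfiable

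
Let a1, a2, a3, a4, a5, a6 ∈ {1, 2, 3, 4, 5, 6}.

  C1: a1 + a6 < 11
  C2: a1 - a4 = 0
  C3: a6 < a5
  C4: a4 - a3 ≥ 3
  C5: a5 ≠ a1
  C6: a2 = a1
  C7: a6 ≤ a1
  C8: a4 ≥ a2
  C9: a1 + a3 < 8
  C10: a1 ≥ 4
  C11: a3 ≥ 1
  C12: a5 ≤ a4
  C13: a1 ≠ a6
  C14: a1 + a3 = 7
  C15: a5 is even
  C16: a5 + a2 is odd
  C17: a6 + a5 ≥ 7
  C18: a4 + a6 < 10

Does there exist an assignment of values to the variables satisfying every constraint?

Setting (a1, a2, a3, a4, a5, a6) = (5, 5, 2, 5, 4, 3) satisfies everything: constraint 1: a1 + a6 = 8; constraint 2: a1 - a4 = 0; constraint 4: a4 - a3 = 3, and the others follow.

Satisfiable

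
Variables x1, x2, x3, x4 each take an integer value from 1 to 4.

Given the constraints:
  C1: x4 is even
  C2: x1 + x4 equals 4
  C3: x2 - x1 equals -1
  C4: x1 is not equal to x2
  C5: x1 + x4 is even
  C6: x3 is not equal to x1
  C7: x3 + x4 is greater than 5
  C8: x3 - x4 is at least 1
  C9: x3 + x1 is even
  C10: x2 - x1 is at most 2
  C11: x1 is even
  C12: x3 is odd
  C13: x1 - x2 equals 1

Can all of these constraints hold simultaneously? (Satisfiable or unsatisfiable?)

Unsatisfiable

Constraint 12 makes x3 odd and constraint 11 makes x1 even, so x3 + x1 must be odd. Constraint 9 says x3 + x1 is even — contradiction.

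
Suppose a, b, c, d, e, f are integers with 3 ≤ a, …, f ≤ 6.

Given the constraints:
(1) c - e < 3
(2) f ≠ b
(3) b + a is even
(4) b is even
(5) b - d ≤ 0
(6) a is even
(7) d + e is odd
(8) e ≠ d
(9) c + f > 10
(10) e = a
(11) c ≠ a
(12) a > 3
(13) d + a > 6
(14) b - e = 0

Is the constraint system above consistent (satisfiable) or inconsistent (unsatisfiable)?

Satisfiable

Setting (a, b, c, d, e, f) = (4, 4, 6, 5, 4, 6) satisfies everything: constraint 1: c - e = 2; constraint 5: b - d = -1, and the others follow.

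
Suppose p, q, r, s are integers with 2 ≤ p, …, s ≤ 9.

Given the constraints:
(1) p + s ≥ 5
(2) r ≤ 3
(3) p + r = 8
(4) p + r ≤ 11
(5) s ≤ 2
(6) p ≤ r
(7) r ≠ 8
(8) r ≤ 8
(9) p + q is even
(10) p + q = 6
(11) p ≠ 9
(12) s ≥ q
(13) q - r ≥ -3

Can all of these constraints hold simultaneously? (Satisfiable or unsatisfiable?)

From constraints 2 and 6: p ≤ r ≤ 3. From constraints 5 and 12: q ≤ s ≤ 2. Hence p + q ≤ 5. But constraint 10 requires p + q = 6, and 6 > 5. Contradiction.

Unsatisfiable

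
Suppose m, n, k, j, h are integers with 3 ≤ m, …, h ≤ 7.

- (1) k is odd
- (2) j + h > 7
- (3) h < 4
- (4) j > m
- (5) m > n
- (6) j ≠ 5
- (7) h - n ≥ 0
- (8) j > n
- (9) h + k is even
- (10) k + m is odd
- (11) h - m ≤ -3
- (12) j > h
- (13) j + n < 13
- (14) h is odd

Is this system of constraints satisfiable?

Satisfiable

The assignment m = 6, n = 3, k = 3, j = 7, h = 3 works:
  constraint 2 holds since j + h = 10.
  constraint 7 holds since h - n = 0.
The rest check out directly.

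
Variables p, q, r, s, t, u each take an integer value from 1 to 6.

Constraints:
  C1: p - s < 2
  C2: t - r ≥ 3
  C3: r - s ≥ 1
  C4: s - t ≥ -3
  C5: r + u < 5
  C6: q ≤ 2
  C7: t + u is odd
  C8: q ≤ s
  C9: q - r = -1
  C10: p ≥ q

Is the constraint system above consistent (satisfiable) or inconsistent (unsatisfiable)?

Unsatisfiable

Constraints 2, 3, and 4 give s − t ≥ -3, t − r ≥ 3, r − s ≥ 1.
Adding all 3 inequalities: the left sides telescope to 0, and the right sides sum to (-3) + 3 + 1 = 1. So 0 ≥ 1, which is false.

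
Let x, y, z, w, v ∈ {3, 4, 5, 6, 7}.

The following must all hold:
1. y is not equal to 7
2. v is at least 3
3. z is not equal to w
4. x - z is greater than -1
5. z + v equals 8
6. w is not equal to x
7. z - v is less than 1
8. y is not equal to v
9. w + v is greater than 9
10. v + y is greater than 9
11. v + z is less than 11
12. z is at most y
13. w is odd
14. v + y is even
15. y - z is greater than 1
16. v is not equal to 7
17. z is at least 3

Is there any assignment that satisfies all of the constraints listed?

The assignment x = 4, y = 6, z = 4, w = 7, v = 4 works:
  constraint 4 holds since x - z = 0.
  constraint 5 holds since z + v = 8.
  constraint 7 holds since z - v = 0.
The rest check out directly.

Satisfiable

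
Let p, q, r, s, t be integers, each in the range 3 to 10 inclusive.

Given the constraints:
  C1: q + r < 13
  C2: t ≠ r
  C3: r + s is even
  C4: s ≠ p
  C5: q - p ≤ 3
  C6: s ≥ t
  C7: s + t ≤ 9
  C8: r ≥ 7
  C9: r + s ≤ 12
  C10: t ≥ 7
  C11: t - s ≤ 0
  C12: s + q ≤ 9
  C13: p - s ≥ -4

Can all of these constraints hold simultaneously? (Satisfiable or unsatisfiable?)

From constraint 8: r ≥ 7. From constraints 6 and 10: s ≥ t ≥ 7. Hence r + s ≥ 14. But constraint 9 requires r + s ≤ 12, and 12 < 14. Contradiction.

Unsatisfiable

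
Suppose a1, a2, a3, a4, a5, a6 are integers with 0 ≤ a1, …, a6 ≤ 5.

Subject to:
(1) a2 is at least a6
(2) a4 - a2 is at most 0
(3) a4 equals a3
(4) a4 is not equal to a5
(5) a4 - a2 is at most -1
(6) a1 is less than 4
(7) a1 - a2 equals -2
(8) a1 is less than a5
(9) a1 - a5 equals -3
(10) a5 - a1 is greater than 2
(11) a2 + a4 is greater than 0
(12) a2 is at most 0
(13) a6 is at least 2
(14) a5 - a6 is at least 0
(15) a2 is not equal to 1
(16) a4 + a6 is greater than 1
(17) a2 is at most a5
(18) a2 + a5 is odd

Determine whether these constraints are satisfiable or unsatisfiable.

Unsatisfiable

From constraints 1 and 13: a2 ≥ a6 and a6 ≥ 2, so a2 ≥ 2. From constraint 12: a2 ≤ 0. But 0 < 2, so no value of a2 works.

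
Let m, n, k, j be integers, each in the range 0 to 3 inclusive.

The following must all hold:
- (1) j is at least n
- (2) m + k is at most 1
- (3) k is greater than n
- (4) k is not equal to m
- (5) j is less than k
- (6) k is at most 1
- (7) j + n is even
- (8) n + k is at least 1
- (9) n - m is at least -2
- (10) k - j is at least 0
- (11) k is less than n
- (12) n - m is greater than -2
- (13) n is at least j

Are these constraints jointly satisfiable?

Unsatisfiable

Constraints 1, 5, and 11 give n ≤ j, j < k, k < n. Chaining: n ≤ j < k < n, which forces n < n — impossible.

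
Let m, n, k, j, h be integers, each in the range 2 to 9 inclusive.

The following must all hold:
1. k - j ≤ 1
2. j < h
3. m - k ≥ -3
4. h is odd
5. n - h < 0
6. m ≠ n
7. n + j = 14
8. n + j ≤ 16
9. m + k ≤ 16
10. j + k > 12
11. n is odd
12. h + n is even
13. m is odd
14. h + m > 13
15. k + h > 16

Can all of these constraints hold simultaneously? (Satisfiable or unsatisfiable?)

Satisfiable

Take m = 5, n = 7, k = 8, j = 7, h = 9. Then constraint 1: k - j = 1; constraint 3: m - k = -3, and every other listed constraint is also met.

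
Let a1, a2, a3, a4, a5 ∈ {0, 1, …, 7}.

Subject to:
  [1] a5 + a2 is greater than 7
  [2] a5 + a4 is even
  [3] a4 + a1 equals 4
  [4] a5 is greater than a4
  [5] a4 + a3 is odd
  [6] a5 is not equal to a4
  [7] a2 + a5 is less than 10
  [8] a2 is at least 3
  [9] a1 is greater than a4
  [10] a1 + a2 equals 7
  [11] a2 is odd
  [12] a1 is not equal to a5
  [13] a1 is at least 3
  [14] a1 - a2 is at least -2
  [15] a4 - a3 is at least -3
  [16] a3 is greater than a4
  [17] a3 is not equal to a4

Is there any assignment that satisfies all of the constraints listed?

Satisfiable

One satisfying assignment is a1 = 4, a2 = 3, a3 = 3, a4 = 0, a5 = 6.
For the less obvious constraints — constraint 1: a5 + a2 = 9; constraint 3: a4 + a1 = 4; constraint 7: a2 + a5 = 9 — and the others hold by inspection.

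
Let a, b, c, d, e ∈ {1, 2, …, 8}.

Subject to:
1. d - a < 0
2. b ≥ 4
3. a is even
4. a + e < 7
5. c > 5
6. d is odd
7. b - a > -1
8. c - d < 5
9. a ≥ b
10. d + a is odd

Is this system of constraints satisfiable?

Satisfiable

Setting (a, b, c, d, e) = (4, 4, 7, 3, 2) satisfies everything: constraint 1: d - a = -1; constraint 4: a + e = 6; constraint 7: b - a = 0, and the others follow.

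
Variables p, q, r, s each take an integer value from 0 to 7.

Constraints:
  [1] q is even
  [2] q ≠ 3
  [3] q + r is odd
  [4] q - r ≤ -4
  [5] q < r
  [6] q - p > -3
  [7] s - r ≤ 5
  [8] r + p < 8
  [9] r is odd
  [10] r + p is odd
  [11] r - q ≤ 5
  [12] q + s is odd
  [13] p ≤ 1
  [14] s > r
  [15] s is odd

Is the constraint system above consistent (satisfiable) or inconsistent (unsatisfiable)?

Satisfiable

Take p = 0, q = 0, r = 5, s = 7. Then constraint 4: q - r = -5; constraint 6: q - p = 0; constraint 7: s - r = 2, and every other listed constraint is also met.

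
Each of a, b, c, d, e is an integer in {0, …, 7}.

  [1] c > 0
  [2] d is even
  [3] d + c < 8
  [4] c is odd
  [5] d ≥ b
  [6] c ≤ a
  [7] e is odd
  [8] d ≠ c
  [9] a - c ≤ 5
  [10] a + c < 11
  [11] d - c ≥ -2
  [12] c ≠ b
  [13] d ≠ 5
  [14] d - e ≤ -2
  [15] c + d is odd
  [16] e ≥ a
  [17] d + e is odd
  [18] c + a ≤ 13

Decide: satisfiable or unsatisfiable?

Satisfiable

The assignment a = 7, b = 0, c = 3, d = 2, e = 7 works:
  constraint 3 holds since d + c = 5.
  constraint 9 holds since a - c = 4.
The rest check out directly.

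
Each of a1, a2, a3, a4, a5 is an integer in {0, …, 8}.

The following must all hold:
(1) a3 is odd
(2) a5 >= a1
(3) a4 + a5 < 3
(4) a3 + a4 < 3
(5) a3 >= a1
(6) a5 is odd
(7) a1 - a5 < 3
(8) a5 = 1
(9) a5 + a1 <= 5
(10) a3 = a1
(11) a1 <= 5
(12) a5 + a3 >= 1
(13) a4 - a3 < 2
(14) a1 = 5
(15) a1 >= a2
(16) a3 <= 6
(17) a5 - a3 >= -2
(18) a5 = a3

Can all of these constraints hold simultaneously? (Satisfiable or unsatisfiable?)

Constraint 8 fixes a5 = 1 and constraint 14 fixes a1 = 5. Constraints 10 and 18 give a5 = a3 = a1, so a5 = a1. But 1 ≠ 5 — contradiction.

Unsatisfiable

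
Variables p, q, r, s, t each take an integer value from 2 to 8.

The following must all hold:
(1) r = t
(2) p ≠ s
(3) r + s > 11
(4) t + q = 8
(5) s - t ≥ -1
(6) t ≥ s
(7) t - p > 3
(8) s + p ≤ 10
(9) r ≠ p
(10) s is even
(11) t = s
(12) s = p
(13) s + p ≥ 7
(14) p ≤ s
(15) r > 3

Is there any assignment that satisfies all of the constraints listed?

Unsatisfiable

From constraints 1, 11, and 12, r = t = s = p, so r = p. But constraint 9 says r ≠ p. Contradiction.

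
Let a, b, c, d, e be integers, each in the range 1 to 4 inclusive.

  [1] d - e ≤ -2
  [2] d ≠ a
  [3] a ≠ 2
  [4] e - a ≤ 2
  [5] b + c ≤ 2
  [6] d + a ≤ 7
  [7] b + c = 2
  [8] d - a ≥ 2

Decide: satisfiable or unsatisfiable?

Constraints 1, 4, and 8 give a − e ≥ -2, e − d ≥ 2, d − a ≥ 2.
Adding all 3 inequalities: the left sides telescope to 0, and the right sides sum to (-2) + 2 + 2 = 2. So 0 ≥ 2, which is false.

Unsatisfiable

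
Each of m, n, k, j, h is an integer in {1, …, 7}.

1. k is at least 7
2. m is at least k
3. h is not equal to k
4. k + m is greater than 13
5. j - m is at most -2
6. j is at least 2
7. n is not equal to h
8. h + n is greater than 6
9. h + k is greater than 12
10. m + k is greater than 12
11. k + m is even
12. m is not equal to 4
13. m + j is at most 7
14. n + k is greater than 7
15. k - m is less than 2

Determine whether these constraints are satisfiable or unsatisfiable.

From constraints 1 and 2: m ≥ k ≥ 7. From constraint 6: j ≥ 2. Hence m + j ≥ 9. But constraint 13 requires m + j ≤ 7, and 7 < 9. Contradiction.

Unsatisfiable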